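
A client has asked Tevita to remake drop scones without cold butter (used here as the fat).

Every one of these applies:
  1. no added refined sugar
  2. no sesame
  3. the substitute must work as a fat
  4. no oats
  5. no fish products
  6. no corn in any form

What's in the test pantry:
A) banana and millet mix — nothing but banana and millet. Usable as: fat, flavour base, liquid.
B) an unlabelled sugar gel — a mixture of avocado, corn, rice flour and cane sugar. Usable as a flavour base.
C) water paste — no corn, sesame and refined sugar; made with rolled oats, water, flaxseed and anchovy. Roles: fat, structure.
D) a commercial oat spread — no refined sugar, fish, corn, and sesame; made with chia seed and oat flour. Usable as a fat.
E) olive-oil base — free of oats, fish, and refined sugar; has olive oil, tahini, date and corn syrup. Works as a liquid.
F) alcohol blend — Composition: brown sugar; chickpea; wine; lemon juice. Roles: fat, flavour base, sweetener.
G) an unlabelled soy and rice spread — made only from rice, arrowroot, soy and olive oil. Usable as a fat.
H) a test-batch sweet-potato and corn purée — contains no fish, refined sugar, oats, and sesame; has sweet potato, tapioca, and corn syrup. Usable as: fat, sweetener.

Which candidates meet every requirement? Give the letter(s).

A: works as a fat, no sesame, no refined sugar — valid
B: not usable as a fat; has corn, so not corn-free (and 1 more) — out
C: has anchovy, so not fish-free; has rolled oats, so not oat-free — no
D: has oat flour, so not oat-free — reject
E: not usable as a fat; has corn syrup, so not corn-free (and 1 more) — out
F: has brown sugar, so not no-added-sugar — reject
G: nothing on the exclusion list — keep
H: has corn syrup, so not corn-free — out

A, G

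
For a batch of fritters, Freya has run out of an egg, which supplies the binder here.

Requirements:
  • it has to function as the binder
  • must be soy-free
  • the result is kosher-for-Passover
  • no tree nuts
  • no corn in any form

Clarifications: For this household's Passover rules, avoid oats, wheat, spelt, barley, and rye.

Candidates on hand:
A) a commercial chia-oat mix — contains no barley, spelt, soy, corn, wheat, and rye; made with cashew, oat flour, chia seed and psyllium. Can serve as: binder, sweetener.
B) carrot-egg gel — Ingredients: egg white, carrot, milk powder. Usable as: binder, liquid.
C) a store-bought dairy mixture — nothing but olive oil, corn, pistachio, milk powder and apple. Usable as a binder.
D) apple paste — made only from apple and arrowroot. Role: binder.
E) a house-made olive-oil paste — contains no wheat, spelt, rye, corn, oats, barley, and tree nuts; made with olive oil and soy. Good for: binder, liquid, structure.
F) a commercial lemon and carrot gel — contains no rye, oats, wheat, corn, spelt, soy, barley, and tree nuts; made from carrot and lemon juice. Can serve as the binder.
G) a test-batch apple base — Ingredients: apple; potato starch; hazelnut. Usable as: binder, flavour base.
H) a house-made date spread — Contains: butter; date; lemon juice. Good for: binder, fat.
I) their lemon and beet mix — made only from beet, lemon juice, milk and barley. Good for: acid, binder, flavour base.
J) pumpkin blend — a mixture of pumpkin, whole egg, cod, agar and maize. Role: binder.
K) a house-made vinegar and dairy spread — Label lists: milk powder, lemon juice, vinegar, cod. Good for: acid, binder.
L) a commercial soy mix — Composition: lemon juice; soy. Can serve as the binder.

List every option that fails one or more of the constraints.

A, C, E, G, I, J, L

A: has oat flour, so not kosher-for-Passover; has cashew, so not tree-nut-free — out
B: only milk powder, egg white and carrot; none excluded — valid
C: has corn, so not corn-free; has pistachio, so not tree-nut-free — reject
D: every rule checks out — valid
E: has soy, so not soy-free — out
F: no soy, no corn — valid
G: has hazelnut, so not tree-nut-free — reject
H: only butter, lemon juice, and date; none excluded — valid
I: has barley, so not kosher-for-Passover — reject
J: has maize, so not corn-free — no
K: milk powder and cod etc. — none of it excluded — valid
L: has soy, so not soy-free — reject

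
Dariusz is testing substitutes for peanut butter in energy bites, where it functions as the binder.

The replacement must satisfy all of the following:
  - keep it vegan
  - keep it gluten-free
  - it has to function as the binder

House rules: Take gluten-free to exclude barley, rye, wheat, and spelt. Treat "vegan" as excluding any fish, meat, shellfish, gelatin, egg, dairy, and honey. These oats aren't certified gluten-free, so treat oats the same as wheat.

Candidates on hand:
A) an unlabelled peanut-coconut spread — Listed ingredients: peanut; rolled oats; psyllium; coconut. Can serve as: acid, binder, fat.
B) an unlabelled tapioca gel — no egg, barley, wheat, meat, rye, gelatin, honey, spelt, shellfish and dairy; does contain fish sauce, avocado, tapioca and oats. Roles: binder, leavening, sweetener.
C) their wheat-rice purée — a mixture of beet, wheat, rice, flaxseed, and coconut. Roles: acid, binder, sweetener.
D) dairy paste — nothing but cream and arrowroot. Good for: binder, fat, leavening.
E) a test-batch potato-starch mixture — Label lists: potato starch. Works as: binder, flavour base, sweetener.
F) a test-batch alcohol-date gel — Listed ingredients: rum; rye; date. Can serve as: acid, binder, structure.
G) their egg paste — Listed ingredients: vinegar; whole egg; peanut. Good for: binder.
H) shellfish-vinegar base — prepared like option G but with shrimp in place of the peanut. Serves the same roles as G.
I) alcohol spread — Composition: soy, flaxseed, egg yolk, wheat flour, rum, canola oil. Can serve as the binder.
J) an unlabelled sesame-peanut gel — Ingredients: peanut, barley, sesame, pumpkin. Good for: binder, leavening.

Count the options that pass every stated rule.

A: has rolled oats, so not gluten-free — out
B: has oats, so not gluten-free; has fish sauce, so not vegan — no
C: has wheat, so not gluten-free — out
D: has cream, so not vegan — no
E: only potato starch; none excluded — keep
F: has rye, so not gluten-free — out
G: has whole egg, so not vegan — reject
H: has whole egg, so not vegan — no
I: has wheat flour, so not gluten-free; has egg yolk, so not vegan — reject
J: has barley, so not gluten-free — out

1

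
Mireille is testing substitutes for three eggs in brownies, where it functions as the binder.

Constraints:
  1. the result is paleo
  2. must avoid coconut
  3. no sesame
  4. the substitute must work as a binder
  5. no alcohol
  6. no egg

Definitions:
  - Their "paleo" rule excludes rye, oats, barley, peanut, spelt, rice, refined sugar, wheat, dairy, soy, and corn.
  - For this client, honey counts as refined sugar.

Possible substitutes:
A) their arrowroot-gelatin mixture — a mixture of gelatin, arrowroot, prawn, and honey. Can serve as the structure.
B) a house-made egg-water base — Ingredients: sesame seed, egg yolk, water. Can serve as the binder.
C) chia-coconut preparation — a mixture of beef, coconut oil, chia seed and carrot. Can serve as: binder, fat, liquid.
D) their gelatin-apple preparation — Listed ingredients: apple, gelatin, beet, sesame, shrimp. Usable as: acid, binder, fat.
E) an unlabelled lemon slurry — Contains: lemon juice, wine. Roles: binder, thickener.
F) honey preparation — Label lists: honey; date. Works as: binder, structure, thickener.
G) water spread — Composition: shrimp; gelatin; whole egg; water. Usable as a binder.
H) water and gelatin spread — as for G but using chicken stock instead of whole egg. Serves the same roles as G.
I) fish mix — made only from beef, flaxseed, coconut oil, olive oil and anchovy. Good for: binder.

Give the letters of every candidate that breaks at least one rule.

A: not usable as a binder; has honey, so not paleo — no
B: has egg yolk, so not egg-free; has sesame seed, so not sesame-free — reject
C: has coconut oil, so not coconut-free — no
D: has sesame, so not sesame-free — out
E: has wine, so not alcohol-free — out
F: has honey, so not paleo — out
G: has whole egg, so not egg-free — no
H: gelatin and chicken stock etc. — none of it excluded — OK
I: has coconut oil, so not coconut-free — reject

A, B, C, D, E, F, G, I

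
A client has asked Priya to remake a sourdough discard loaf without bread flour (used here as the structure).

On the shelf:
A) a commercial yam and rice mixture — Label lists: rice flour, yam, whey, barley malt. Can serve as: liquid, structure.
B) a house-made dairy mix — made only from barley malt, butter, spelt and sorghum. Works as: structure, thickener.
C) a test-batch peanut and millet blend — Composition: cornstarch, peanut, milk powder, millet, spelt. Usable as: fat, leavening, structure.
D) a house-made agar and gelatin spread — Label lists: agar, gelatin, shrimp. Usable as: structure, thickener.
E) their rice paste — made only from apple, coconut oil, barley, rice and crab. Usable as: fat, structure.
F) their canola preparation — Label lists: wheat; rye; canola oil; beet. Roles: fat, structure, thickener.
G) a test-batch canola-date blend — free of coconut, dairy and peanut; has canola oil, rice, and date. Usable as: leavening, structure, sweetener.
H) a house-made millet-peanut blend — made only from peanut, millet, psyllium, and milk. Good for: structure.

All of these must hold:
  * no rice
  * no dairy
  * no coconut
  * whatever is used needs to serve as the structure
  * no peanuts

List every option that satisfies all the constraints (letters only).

A: has rice flour, so not rice-free; has whey, so not dairy-free — out
B: has butter, so not dairy-free — reject
C: has milk powder, so not dairy-free; has peanut, so not peanut-free — no
D: only gelatin, shrimp and agar; none excluded — keep
E: has rice, so not rice-free; has coconut oil, so not coconut-free — no
F: nothing on the exclusion list — OK
G: has rice, so not rice-free — reject
H: has milk, so not dairy-free; has peanut, so not peanut-free — reject

D, F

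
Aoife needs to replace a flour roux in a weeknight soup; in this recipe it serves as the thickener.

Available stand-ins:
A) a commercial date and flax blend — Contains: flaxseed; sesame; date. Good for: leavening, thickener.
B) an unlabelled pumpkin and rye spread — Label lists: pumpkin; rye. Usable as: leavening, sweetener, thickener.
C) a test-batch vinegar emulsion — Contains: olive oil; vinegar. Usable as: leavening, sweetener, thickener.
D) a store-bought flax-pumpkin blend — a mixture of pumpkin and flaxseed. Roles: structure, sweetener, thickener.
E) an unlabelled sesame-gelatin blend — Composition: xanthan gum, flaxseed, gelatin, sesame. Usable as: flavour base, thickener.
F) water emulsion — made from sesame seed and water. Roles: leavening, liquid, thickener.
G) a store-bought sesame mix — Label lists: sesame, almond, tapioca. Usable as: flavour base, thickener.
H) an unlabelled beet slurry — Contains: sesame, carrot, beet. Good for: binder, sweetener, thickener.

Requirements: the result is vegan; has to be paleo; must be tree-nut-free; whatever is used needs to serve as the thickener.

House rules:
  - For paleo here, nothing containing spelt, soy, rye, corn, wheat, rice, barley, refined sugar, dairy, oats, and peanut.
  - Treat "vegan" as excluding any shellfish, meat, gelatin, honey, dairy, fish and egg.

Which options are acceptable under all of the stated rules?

A, C, D, F, H

A: only sesame, date and flaxseed; none excluded — OK
B: has rye, so not paleo — no
C: vegan, paleo — keep
D: every rule checks out — valid
E: has gelatin, so not vegan — reject
F: works as a thickener, paleo, no tree nuts — OK
G: has almond, so not tree-nut-free — no
H: only sesame, beet, and carrot; none excluded — valid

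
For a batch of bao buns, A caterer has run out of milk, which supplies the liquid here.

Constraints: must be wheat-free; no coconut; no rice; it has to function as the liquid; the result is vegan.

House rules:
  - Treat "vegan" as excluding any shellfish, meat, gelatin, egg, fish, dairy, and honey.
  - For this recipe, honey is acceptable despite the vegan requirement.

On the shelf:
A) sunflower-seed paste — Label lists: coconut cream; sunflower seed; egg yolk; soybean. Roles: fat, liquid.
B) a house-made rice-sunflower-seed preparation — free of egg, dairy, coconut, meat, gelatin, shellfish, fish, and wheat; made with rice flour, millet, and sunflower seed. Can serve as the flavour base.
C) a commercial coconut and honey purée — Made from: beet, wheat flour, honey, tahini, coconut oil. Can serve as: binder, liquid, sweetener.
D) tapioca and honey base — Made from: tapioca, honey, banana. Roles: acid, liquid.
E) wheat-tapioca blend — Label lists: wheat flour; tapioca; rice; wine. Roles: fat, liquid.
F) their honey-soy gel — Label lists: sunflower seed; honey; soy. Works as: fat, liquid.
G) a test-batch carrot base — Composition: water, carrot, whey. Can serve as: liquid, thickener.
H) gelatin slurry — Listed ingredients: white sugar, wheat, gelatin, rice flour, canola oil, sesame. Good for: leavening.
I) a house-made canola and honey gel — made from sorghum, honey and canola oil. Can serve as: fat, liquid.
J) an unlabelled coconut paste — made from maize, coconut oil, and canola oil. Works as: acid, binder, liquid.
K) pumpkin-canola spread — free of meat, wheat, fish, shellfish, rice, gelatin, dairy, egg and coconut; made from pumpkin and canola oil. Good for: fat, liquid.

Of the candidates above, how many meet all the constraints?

A: has egg yolk, so not vegan; has coconut cream, so not coconut-free — out
B: not usable as a liquid; has rice flour, so not rice-free — out
C: has coconut oil, so not coconut-free; has wheat flour, so not wheat-free — reject
D: honey is permitted under the vegan carve-out; nothing else excluded — valid
E: has rice, so not rice-free; has wheat flour, so not wheat-free — no
F: honey is permitted under the vegan carve-out; nothing else excluded — OK
G: has whey, so not vegan — out
H: not usable as a liquid; has gelatin, so not vegan (and 2 more) — out
I: honey is permitted under the vegan carve-out; nothing else excluded — valid
J: has coconut oil, so not coconut-free — reject
K: works as a liquid, vegan, no rice — keep

4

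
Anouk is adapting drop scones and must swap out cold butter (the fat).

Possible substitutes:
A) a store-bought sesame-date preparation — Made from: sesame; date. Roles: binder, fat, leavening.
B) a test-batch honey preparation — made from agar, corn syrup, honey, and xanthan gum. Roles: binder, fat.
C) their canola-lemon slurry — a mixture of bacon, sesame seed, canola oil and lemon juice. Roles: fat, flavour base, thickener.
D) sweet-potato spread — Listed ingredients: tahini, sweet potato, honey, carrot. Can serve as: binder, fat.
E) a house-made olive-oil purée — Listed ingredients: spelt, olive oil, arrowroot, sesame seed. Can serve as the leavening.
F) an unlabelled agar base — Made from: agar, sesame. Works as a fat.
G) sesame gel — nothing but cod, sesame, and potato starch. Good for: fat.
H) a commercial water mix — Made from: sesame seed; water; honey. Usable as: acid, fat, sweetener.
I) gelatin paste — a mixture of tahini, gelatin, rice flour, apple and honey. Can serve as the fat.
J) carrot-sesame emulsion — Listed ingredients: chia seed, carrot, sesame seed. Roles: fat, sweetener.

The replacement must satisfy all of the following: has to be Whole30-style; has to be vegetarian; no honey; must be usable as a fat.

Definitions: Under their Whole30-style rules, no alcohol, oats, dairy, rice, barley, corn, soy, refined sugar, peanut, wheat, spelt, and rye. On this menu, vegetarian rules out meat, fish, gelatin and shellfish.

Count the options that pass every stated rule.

3

A: works as a fat, Whole30-style, vegetarian — valid
B: has corn syrup, so not Whole30-style; has honey, so not honey-free — out
C: has bacon, so not vegetarian — out
D: has honey, so not honey-free — no
E: not usable as a fat; has spelt, so not Whole30-style — out
F: all constraints satisfied — keep
G: has cod, so not vegetarian — reject
H: has honey, so not honey-free — out
I: has rice flour, so not Whole30-style; has gelatin, so not vegetarian (and 1 more) — no
J: only sesame seed, chia seed and carrot; none excluded — OK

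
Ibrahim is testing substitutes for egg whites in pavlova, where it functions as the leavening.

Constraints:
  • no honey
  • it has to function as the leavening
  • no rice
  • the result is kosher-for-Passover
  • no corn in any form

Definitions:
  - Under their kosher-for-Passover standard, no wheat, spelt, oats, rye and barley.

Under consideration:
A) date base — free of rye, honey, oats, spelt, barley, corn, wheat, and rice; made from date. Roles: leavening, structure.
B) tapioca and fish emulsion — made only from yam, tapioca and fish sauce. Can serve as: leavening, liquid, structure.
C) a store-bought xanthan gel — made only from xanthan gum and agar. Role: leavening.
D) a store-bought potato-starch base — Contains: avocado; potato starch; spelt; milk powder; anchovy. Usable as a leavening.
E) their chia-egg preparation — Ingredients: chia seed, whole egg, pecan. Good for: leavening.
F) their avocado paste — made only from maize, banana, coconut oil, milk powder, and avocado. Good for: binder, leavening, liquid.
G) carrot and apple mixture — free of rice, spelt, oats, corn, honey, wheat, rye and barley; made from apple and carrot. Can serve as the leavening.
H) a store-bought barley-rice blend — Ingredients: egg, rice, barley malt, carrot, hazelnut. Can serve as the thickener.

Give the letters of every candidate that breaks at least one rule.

D, F, H

A: kosher-for-Passover, no rice — OK
B: all constraints satisfied — valid
C: kosher-for-Passover, no honey — keep
D: has spelt, so not kosher-for-Passover — out
E: nothing on the exclusion list — OK
F: has maize, so not corn-free — no
G: kosher-for-Passover, no rice — OK
H: not usable as a leavening; has barley malt, so not kosher-for-Passover (and 1 more) — reject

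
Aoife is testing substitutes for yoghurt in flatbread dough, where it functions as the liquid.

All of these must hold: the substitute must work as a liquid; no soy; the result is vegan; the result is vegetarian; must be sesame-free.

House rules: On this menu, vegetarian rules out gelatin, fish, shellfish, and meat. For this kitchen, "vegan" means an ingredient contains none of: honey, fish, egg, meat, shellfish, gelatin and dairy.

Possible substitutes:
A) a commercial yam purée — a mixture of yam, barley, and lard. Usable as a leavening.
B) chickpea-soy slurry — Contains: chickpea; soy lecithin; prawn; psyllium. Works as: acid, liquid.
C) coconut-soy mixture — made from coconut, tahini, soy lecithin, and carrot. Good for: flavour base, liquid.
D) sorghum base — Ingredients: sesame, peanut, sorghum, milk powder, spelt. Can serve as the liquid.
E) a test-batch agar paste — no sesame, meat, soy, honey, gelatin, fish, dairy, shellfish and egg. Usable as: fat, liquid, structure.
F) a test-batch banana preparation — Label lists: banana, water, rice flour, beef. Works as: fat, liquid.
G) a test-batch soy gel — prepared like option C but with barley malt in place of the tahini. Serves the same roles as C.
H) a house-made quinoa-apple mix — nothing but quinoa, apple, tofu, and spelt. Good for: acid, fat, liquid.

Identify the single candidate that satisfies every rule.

A: not usable as a liquid; has lard, so not vegetarian (and 1 more) — out
B: has prawn, so not vegetarian; has prawn, so not vegan (and 1 more) — no
C: has soy lecithin, so not soy-free; has tahini, so not sesame-free — no
D: has milk powder, so not vegan; has sesame, so not sesame-free — no
E: works as a liquid, vegan, no soy — valid
F: has beef, so not vegetarian; has beef, so not vegan — reject
G: has soy lecithin, so not soy-free — no
H: has tofu, so not soy-free — out

E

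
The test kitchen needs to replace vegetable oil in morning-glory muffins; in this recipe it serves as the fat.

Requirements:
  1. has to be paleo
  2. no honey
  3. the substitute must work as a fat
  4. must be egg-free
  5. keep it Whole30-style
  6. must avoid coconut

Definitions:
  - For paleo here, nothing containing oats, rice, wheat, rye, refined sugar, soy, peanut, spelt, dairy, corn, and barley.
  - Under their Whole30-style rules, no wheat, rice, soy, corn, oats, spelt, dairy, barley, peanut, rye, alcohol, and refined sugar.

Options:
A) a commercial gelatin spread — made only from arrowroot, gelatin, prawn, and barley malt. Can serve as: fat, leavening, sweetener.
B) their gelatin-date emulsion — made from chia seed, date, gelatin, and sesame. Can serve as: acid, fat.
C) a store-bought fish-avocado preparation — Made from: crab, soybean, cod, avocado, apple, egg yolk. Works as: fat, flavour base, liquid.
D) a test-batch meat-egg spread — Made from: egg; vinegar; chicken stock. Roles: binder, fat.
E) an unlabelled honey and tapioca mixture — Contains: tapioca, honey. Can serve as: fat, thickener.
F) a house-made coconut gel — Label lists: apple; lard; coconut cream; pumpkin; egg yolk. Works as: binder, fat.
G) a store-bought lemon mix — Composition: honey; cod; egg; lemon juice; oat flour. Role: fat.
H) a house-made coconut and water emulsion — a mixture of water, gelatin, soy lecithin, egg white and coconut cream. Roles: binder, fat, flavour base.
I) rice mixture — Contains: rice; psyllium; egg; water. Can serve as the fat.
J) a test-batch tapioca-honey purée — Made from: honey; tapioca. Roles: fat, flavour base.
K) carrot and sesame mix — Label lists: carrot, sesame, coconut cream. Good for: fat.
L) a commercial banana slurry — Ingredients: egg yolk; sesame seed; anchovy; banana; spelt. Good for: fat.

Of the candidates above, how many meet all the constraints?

1

A: has barley malt, so not paleo; has barley malt, so not Whole30-style — no
B: every rule checks out — keep
C: has soybean, so not paleo; has soybean, so not Whole30-style (and 1 more) — no
D: has egg, so not egg-free — reject
E: has honey, so not honey-free — no
F: has egg yolk, so not egg-free; has coconut cream, so not coconut-free — no
G: has oat flour, so not paleo; has oat flour, so not Whole30-style (and 2 more) — out
H: has soy lecithin, so not paleo; has soy lecithin, so not Whole30-style (and 2 more) — reject
I: has rice, so not paleo; has rice, so not Whole30-style (and 1 more) — out
J: has honey, so not honey-free — no
K: has coconut cream, so not coconut-free — out
L: has spelt, so not paleo; has spelt, so not Whole30-style (and 1 more) — out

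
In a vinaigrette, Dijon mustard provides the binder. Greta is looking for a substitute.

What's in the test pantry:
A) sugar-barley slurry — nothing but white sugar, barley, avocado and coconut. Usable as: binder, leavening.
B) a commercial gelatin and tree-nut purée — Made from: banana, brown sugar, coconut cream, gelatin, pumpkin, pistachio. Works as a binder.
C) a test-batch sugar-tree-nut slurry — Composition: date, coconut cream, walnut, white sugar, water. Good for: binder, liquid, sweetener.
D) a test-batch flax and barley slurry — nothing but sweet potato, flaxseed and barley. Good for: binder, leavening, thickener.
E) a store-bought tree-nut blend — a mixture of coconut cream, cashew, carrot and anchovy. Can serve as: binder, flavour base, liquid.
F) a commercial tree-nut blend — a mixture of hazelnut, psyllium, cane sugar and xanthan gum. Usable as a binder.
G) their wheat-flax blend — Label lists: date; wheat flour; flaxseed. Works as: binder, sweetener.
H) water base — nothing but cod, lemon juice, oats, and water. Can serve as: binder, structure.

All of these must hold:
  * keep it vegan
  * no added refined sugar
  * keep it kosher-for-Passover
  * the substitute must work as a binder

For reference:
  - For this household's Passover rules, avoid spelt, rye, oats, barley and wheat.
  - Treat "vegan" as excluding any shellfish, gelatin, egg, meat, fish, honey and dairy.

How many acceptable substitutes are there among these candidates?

A: has barley, so not kosher-for-Passover; has white sugar, so not no-added-sugar — reject
B: has gelatin, so not vegan; has brown sugar, so not no-added-sugar — no
C: has white sugar, so not no-added-sugar — out
D: has barley, so not kosher-for-Passover — reject
E: has anchovy, so not vegan — reject
F: has cane sugar, so not no-added-sugar — no
G: has wheat flour, so not kosher-for-Passover — reject
H: has oats, so not kosher-for-Passover; has cod, so not vegan — reject

0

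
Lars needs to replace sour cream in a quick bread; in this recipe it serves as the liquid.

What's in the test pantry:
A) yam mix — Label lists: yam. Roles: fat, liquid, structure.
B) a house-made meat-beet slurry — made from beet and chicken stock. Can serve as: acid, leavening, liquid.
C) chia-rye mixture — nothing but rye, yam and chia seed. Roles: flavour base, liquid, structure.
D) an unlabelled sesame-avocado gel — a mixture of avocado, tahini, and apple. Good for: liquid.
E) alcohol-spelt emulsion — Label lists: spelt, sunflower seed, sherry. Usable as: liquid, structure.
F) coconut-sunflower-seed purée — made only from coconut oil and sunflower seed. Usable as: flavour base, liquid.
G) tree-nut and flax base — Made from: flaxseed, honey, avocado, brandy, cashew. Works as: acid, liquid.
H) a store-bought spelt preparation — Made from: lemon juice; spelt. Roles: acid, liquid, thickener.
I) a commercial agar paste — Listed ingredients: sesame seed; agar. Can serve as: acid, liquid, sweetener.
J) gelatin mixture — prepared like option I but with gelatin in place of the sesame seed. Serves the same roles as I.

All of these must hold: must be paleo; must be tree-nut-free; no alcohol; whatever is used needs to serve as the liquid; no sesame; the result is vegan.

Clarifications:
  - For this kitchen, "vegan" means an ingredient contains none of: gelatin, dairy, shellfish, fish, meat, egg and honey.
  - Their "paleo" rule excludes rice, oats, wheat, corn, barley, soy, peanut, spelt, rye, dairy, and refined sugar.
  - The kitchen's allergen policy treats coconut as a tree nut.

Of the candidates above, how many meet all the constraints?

A: nothing on the exclusion list — keep
B: has chicken stock, so not vegan — reject
C: has rye, so not paleo — no
D: has tahini, so not sesame-free — reject
E: has spelt, so not paleo; has sherry, so not alcohol-free — reject
F: has coconut oil, so not tree-nut-free — no
G: has honey, so not vegan; has brandy, so not alcohol-free (and 1 more) — out
H: has spelt, so not paleo — out
I: has sesame seed, so not sesame-free — no
J: has gelatin, so not vegan — no

1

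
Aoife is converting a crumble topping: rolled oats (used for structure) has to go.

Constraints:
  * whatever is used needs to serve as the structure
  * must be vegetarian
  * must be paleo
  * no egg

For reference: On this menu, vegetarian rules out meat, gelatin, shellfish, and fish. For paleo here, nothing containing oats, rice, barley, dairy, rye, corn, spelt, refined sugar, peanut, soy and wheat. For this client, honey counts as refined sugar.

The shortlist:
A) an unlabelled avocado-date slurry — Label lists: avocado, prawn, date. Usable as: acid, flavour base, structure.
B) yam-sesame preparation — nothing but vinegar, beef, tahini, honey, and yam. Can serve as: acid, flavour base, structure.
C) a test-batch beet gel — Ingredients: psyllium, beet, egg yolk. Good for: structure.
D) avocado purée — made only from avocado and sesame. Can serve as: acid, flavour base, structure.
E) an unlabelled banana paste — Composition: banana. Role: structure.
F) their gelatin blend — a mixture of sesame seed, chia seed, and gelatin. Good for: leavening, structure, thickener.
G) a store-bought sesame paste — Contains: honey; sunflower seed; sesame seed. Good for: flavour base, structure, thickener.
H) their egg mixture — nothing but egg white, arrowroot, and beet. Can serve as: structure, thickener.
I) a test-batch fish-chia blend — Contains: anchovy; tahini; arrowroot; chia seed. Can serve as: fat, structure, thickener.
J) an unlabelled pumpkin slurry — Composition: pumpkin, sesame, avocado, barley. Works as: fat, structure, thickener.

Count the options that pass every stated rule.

A: has prawn, so not vegetarian — no
B: has beef, so not vegetarian; has honey, so not paleo — out
C: has egg yolk, so not egg-free — out
D: no egg, paleo — keep
E: all constraints satisfied — keep
F: has gelatin, so not vegetarian — reject
G: has honey, so not paleo — reject
H: has egg white, so not egg-free — no
I: has anchovy, so not vegetarian — reject
J: has barley, so not paleo — reject

2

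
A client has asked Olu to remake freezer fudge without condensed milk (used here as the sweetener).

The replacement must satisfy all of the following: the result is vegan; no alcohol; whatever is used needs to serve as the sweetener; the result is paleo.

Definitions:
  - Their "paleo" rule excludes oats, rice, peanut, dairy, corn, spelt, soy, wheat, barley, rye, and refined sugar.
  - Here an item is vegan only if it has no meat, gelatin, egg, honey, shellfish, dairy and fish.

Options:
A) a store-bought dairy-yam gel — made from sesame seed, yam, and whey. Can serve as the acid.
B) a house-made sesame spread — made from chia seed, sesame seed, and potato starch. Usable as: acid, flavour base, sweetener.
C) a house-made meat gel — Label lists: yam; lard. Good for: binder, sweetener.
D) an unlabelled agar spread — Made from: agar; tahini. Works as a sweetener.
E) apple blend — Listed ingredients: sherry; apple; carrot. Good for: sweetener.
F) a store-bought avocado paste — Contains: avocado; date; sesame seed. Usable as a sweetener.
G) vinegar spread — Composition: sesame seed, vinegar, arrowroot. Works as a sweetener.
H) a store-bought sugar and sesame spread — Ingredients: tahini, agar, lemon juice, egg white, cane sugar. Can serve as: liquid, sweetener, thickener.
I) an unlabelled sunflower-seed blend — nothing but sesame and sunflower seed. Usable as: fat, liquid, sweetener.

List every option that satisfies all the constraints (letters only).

A: not usable as a sweetener; has whey, so not paleo (and 1 more) — no
B: nothing on the exclusion list — OK
C: has lard, so not vegan — no
D: only tahini and agar; none excluded — keep
E: has sherry, so not alcohol-free — out
F: only sesame seed, avocado and date; none excluded — keep
G: works as a sweetener, vegan, no alcohol — keep
H: has cane sugar, so not paleo; has egg white, so not vegan — reject
I: every rule checks out — keep

B, D, F, G, I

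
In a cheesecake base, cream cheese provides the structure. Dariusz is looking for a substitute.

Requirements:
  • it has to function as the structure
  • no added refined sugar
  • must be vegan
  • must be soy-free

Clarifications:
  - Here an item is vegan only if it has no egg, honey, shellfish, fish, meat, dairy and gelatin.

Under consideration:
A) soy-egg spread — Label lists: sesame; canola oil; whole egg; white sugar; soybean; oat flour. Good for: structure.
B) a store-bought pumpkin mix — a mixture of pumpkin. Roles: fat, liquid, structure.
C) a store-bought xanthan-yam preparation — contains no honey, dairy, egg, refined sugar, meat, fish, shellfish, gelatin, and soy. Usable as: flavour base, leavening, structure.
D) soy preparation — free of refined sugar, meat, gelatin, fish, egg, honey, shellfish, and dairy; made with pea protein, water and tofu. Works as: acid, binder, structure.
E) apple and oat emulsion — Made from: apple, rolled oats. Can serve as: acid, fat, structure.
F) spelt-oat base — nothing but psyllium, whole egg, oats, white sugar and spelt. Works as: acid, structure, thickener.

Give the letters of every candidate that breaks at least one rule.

A: has whole egg, so not vegan; has soybean, so not soy-free (and 1 more) — out
B: works as a structure, no refined sugar, no soy — OK
C: vegan, no soy — OK
D: has tofu, so not soy-free — no
E: every rule checks out — valid
F: has whole egg, so not vegan; has white sugar, so not no-added-sugar — no

A, D, F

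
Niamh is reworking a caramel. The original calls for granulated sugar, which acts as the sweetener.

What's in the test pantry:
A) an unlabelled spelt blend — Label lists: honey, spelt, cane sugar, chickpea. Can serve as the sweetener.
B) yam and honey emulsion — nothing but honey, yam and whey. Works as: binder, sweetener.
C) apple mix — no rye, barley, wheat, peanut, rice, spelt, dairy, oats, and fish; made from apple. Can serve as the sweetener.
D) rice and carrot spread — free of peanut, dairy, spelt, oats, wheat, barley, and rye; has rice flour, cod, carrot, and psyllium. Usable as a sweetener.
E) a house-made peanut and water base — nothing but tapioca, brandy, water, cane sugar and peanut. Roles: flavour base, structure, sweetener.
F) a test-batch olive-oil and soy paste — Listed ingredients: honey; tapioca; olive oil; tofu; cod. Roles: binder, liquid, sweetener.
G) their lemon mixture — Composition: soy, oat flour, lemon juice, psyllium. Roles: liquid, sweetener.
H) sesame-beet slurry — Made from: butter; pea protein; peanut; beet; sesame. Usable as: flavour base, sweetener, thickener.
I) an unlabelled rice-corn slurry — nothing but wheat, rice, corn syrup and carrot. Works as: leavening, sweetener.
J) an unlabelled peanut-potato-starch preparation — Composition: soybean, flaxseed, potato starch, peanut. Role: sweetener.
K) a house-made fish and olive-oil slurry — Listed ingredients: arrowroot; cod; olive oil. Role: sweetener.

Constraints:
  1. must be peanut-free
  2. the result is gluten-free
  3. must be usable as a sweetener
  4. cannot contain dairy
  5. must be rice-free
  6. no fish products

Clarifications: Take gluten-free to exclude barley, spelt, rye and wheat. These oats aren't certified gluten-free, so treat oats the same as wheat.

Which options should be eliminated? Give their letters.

A: has spelt, so not gluten-free — out
B: has whey, so not dairy-free — out
C: no fish, no rice — valid
D: has rice flour, so not rice-free; has cod, so not fish-free — no
E: has peanut, so not peanut-free — out
F: has cod, so not fish-free — out
G: has oat flour, so not gluten-free — out
H: has butter, so not dairy-free; has peanut, so not peanut-free — no
I: has wheat, so not gluten-free; has rice, so not rice-free — out
J: has peanut, so not peanut-free — out
K: has cod, so not fish-free — out

A, B, D, E, F, G, H, I, J, K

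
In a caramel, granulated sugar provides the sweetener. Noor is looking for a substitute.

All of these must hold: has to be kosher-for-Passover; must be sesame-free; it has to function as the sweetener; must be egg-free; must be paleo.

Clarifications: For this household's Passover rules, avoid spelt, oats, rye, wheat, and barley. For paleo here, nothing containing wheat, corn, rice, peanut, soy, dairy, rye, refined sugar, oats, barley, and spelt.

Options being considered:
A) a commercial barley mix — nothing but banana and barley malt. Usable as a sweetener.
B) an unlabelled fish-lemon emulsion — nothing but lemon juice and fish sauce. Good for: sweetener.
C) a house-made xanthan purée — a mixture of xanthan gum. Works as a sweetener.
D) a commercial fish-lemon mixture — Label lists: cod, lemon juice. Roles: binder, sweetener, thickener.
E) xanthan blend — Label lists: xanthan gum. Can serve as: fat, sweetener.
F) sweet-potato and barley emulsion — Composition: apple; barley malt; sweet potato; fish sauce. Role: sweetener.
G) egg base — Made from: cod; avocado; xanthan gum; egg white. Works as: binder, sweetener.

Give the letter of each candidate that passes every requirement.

A: has barley malt, so not kosher-for-Passover; has barley malt, so not paleo — reject
B: all constraints satisfied — valid
C: all constraints satisfied — keep
D: only cod and lemon juice; none excluded — keep
E: every rule checks out — keep
F: has barley malt, so not kosher-for-Passover; has barley malt, so not paleo — reject
G: has egg white, so not egg-free — out

B, C, D, E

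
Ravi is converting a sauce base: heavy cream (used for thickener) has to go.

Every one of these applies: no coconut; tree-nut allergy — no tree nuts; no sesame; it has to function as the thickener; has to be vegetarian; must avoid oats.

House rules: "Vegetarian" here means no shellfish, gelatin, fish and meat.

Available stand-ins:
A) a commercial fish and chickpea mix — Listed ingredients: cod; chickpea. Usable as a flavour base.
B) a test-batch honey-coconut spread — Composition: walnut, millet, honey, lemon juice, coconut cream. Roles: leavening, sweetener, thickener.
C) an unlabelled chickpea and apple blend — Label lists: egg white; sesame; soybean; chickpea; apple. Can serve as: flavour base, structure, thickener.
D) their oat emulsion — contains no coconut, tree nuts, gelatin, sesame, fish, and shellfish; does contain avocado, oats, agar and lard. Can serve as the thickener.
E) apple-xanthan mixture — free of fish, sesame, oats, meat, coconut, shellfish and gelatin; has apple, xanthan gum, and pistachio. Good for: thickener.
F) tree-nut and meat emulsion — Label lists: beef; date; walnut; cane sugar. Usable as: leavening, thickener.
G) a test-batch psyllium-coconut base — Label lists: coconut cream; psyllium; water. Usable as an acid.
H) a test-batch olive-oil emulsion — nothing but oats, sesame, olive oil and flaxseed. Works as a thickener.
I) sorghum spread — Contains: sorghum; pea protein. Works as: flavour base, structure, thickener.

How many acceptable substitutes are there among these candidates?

1

A: not usable as a thickener; has cod, so not vegetarian — reject
B: has coconut cream, so not coconut-free; has walnut, so not tree-nut-free — reject
C: has sesame, so not sesame-free — reject
D: has lard, so not vegetarian; has oats, so not oat-free — reject
E: has pistachio, so not tree-nut-free — no
F: has beef, so not vegetarian; has walnut, so not tree-nut-free — no
G: not usable as a thickener; has coconut cream, so not coconut-free — no
H: has sesame, so not sesame-free; has oats, so not oat-free — reject
I: no sesame, no tree nuts — OK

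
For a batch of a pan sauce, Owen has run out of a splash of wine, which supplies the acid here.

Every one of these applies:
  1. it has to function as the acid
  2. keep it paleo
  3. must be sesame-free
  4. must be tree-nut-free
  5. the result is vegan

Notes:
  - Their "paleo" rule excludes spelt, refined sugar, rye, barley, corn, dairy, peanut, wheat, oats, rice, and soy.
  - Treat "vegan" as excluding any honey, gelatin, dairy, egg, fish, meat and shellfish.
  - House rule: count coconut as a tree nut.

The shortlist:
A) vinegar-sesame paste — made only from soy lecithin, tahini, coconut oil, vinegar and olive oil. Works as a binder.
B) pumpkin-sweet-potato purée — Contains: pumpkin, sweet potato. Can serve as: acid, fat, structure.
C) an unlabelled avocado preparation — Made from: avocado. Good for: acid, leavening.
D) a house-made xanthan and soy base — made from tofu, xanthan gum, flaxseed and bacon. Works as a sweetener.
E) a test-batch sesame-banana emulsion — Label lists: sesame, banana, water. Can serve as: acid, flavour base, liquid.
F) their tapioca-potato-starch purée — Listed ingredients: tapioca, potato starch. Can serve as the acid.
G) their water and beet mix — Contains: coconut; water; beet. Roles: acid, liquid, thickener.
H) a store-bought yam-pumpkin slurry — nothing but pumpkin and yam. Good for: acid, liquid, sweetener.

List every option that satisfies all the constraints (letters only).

B, C, F, H

A: not usable as an acid; has soy lecithin, so not paleo (and 2 more) — no
B: nothing on the exclusion list — valid
C: every rule checks out — OK
D: not usable as an acid; has tofu, so not paleo (and 1 more) — no
E: has sesame, so not sesame-free — out
F: nothing on the exclusion list — OK
G: has coconut, so not tree-nut-free — out
H: only pumpkin and yam; none excluded — keep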